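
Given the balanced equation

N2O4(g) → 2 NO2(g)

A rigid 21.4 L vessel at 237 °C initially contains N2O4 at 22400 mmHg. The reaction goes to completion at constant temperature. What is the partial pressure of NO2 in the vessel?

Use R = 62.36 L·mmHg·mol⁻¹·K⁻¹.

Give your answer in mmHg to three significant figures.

44800 mmHg

n(N2O4)₀ = PV/RT = (22400 × 21.4) / (62.36 × 510.15) = 15.07 mol
n(NO2) = (2/1) × 15.07 = 30.14 mol
P(NO2) = nRT/V = 30.14 × 62.36 × 510.15 / 21.4 = 44810 mmHg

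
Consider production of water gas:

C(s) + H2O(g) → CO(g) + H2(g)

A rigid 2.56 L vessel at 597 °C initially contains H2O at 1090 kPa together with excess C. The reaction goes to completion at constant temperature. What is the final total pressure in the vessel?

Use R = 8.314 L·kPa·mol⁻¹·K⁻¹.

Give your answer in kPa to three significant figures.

Rigid vessel, constant T ⇒ P scales with total gas moles (1 → 2).
P_final = (2/1) × 1090 = 2180 kPa

2180 kPa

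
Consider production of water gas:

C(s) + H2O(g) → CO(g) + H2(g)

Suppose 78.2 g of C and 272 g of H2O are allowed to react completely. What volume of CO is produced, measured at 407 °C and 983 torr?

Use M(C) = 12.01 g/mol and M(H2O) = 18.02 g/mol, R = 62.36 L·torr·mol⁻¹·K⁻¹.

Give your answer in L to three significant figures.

n(C) = 78.2 / 12.01 = 6.511 mol
n(H2O) = 272 / 18.02 = 15.09 mol
For 6.511 mol C, stoichiometry requires (1/1) × 6.511 = 6.511 mol H2O; 15.09 mol is available, so C is limiting.
n(CO) = (1/1) × 6.511 = 6.511 mol
V(CO) = nRT/P = 6.511 × 62.36 × 680.15 / 983 = 280.9 L

281 L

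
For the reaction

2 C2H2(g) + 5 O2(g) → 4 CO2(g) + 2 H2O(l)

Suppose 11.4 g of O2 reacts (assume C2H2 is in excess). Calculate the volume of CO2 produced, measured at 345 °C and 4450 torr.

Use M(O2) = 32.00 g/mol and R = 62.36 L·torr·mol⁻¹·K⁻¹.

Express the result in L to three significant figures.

2.47 L

n(O2) = 11.40 / 32.00 = 0.3563 mol
n(CO2) = (4/5) × 0.3563 = 0.2850 mol
V = nRT/P = 0.2850 × 62.36 × 618.15 / 4450 = 2.469 L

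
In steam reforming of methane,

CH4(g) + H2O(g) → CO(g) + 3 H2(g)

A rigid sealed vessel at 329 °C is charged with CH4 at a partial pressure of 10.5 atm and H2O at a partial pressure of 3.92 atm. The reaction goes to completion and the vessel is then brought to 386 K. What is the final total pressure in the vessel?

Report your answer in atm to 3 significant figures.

14.3 atm

With V and T fixed, P_i ∝ n_i, so the mole ratios apply directly to partial pressures at 329 °C.
P(H2O) required for 10.5 atm of CH4 = (1/1) × 10.5 = 10.50 atm; available 3.92 atm, so H2O is limiting.
P(CH4) remaining = 10.5 − (1/1) × 3.92 = 6.580 atm
P(gaseous products) = (1+3)/1 × 3.92 = 15.68 atm
P_total at 329 °C = 6.580 + 15.68 = 22.26 atm
Scaling to 386 K: P = 22.26 × 386/602.15 = 14.27 atm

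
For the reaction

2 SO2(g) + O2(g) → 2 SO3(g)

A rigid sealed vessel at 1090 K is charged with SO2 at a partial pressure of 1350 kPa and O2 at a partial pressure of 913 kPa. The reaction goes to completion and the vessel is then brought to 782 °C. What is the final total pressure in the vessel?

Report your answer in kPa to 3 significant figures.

With V and T fixed, P_i ∝ n_i, so the mole ratios apply directly to partial pressures at 1090 K.
P(O2) required for 1350 kPa of SO2 = (1/2) × 1350 = 675.0 kPa; available 913 kPa, so SO2 is limiting.
P(O2) remaining = 913 − (1/2) × 1350 = 238.0 kPa
P(gaseous products) = (2)/2 × 1350 = 1350 kPa
P_total at 1090 K = 238.0 + 1350 = 1588 kPa
Scaling to 782 °C: P = 1588 × 1055.15/1090 = 1537 kPa

1540 kPa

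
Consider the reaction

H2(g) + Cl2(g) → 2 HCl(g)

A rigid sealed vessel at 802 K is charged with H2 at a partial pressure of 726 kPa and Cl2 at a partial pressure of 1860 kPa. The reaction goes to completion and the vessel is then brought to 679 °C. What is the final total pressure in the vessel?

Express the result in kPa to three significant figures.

3070 kPa

Because the vessel is rigid and T is held at 802 K, work the stoichiometry in partial pressures (P_i = n_iRT/V).
P(Cl2) required for 726 kPa of H2 = (1/1) × 726 = 726.0 kPa; available 1860 kPa, so H2 is limiting.
P(Cl2) remaining = 1860 − (1/1) × 726 = 1134 kPa
P(gaseous products) = (2)/1 × 726 = 1452 kPa
P_total at 802 K = 1134 + 1452 = 2586 kPa
Scaling to 679 °C: P = 2586 × 952.15/802 = 3070 kPa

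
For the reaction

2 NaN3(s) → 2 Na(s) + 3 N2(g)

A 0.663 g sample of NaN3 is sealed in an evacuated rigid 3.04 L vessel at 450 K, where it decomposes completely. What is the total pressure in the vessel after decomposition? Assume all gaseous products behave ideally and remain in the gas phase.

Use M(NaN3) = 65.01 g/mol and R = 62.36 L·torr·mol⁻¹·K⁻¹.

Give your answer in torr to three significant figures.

141 torr

n(NaN3) = 0.663 / 65.01 = 0.01020 mol
n(gas produced) = (3/2) × 0.01020 = 0.01530 mol
P = nRT/V = 0.01530 × 62.36 × 450 / 3.04 = 141.2 torr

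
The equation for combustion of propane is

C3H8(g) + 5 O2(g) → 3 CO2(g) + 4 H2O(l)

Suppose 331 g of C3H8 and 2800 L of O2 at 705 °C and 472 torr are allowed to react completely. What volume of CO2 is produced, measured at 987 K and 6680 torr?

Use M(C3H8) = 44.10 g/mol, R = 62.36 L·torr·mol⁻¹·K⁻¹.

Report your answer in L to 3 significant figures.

120 L

n(C3H8) = 331 / 44.10 = 7.506 mol
n(O2) = PV/RT = (472 × 2800) / (62.36 × 978.15) = 21.67 mol
For 7.506 mol C3H8, stoichiometry requires (5/1) × 7.506 = 37.53 mol O2; 21.67 mol is available, so O2 is limiting.
n(CO2) = (3/5) × 21.67 = 13.00 mol
V(CO2) = nRT/P = 13.00 × 62.36 × 987 / 6680 = 119.8 L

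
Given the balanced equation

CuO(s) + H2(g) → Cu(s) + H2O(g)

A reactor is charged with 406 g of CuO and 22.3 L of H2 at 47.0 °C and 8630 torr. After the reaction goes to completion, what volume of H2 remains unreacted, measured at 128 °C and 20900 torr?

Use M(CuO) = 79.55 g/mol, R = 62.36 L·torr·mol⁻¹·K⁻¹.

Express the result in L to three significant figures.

5.43 L

n(CuO) = 406 / 79.55 = 5.104 mol
n(H2) = PV/RT = (8630 × 22.3) / (62.36 × 320.15) = 9.640 mol
For 5.104 mol CuO, stoichiometry requires (1/1) × 5.104 = 5.104 mol H2; 9.640 mol is available, so CuO is limiting.
n(H2) consumed = (1/1) × 5.104 = 5.104 mol; remaining = 9.640 − 5.104 = 4.536 mol
V(H2) = nRT/P = 4.536 × 62.36 × 401.15 / 20900 = 5.429 L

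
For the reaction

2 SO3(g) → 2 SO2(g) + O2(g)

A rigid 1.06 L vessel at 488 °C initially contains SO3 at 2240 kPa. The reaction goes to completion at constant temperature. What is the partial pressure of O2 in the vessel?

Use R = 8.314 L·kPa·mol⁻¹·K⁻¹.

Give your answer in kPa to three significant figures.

n(SO3)₀ = PV/RT = (2240 × 1.06) / (8.314 × 761.15) = 0.3752 mol
n(O2) = (1/2) × 0.3752 = 0.1876 mol
P(O2) = nRT/V = 0.1876 × 8.314 × 761.15 / 1.06 = 1120 kPa

1120 kPa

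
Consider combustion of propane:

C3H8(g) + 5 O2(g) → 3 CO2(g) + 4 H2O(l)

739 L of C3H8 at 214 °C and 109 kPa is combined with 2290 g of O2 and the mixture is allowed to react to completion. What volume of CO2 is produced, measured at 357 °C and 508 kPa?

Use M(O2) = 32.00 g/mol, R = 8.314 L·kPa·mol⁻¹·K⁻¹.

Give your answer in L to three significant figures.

443 L

n(C3H8) = PV/RT = (109 × 739) / (8.314 × 487.15) = 19.89 mol
n(O2) = 2290 / 32.00 = 71.56 mol
For 19.89 mol C3H8, stoichiometry requires (5/1) × 19.89 = 99.45 mol O2; 71.56 mol is available, so O2 is limiting.
n(CO2) = (3/5) × 71.56 = 42.94 mol
V(CO2) = nRT/P = 42.94 × 8.314 × 630.15 / 508 = 442.8 L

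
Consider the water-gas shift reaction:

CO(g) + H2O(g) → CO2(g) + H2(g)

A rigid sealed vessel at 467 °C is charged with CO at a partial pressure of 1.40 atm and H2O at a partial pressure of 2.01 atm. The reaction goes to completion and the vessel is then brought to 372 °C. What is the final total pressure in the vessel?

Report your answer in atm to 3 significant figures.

At constant V, partial pressures at 467 °C are proportional to moles, so apply stoichiometry directly to pressures.
P(H2O) required for 1.40 atm of CO = (1/1) × 1.40 = 1.400 atm; available 2.01 atm, so CO is limiting.
P(H2O) remaining = 2.01 − (1/1) × 1.40 = 0.6100 atm
P(gaseous products) = (1+1)/1 × 1.40 = 2.800 atm
P_total at 467 °C = 0.6100 + 2.800 = 3.410 atm
Scaling to 372 °C: P = 3.410 × 645.15/740.15 = 2.972 atm

2.97 atm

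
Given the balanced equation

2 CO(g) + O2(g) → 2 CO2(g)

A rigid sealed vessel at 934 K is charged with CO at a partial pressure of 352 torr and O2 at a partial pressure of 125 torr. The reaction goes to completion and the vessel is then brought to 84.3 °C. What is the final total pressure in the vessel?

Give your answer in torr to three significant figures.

135 torr

At constant V, partial pressures at 934 K are proportional to moles, so apply stoichiometry directly to pressures.
P(O2) required for 352 torr of CO = (1/2) × 352 = 176.0 torr; available 125 torr, so O2 is limiting.
P(CO) remaining = 352 − (2/1) × 125 = 102.0 torr
P(gaseous products) = (2)/1 × 125 = 250.0 torr
P_total at 934 K = 102.0 + 250.0 = 352.0 torr
Scaling to 84.3 °C: P = 352.0 × 357.45/934 = 134.7 torr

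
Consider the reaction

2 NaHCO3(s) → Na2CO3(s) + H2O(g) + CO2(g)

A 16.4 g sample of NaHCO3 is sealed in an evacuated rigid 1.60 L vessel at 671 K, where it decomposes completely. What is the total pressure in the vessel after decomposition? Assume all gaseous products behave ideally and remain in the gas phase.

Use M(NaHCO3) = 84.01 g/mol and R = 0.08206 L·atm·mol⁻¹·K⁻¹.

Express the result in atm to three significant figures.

6.72 atm

n(NaHCO3) = 16.4 / 84.01 = 0.1952 mol
n(gas produced) = (2/2) × 0.1952 = 0.1952 mol
P = nRT/V = 0.1952 × 0.08206 × 671 / 1.60 = 6.718 atm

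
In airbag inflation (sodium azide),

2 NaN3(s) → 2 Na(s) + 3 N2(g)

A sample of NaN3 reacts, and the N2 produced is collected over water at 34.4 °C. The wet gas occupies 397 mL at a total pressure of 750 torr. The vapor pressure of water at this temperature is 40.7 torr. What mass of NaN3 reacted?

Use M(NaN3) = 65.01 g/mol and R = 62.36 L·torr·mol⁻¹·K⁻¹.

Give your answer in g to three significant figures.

P(N2) = 750 − 40.7 = 709.3 torr
n(N2) = PV/RT = (709.3 × 0.3970) / (62.36 × 307.55) = 0.01468 mol
n(NaN3) = (2/3) × 0.01468 = 0.009787 mol
m(NaN3) = 0.009787 × 65.01 = 0.6363 g

0.636 g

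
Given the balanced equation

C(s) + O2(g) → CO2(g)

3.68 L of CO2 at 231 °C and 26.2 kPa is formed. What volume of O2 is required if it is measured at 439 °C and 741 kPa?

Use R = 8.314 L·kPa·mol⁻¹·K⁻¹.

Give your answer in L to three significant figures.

0.184 L

n(CO2) = PV/RT = (26.2 × 3.68) / (8.314 × 504.15) = 0.02300 mol
n(O2) = (1/1) × 0.02300 = 0.02300 mol
V = nRT/P = 0.02300 × 8.314 × 712.15 / 741 = 0.1838 L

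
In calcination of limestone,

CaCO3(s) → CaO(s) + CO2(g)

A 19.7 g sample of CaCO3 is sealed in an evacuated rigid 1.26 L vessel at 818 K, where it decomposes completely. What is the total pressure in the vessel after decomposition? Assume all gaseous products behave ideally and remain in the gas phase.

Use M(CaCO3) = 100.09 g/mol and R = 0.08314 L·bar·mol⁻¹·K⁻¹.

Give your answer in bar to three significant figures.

n(CaCO3) = 19.7 / 100.09 = 0.1968 mol
n(gas produced) = (1/1) × 0.1968 = 0.1968 mol
P = nRT/V = 0.1968 × 0.08314 × 818 / 1.26 = 10.62 bar

10.6 bar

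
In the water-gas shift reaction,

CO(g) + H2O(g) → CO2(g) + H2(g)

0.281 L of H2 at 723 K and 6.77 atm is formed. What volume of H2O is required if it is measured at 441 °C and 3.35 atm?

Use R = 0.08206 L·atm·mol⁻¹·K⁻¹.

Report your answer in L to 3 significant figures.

n(H2) = PV/RT = (6.77 × 0.281) / (0.08206 × 723) = 0.03206 mol
n(H2O) = (1/1) × 0.03206 = 0.03206 mol
V = nRT/P = 0.03206 × 0.08206 × 714.15 / 3.35 = 0.5608 L

0.561 L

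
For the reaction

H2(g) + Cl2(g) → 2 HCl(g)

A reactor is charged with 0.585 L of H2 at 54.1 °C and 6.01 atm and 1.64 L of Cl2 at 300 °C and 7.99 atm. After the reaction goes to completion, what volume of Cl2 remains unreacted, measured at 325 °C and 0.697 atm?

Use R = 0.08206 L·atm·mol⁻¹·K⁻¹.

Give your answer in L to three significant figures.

n(H2) = PV/RT = (6.01 × 0.585) / (0.08206 × 327.25) = 0.1309 mol
n(Cl2) = PV/RT = (7.99 × 1.64) / (0.08206 × 573.15) = 0.2786 mol
For 0.1309 mol H2, stoichiometry requires (1/1) × 0.1309 = 0.1309 mol Cl2; 0.2786 mol is available, so H2 is limiting.
n(Cl2) consumed = (1/1) × 0.1309 = 0.1309 mol; remaining = 0.2786 − 0.1309 = 0.1477 mol
V(Cl2) = nRT/P = 0.1477 × 0.08206 × 598.15 / 0.697 = 10.40 L

10.4 L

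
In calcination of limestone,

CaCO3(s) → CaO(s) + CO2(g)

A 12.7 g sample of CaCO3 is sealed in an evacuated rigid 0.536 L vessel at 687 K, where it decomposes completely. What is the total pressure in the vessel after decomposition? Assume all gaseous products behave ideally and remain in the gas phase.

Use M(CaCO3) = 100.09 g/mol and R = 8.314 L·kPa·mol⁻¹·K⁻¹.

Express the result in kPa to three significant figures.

1350 kPa

n(CaCO3) = 12.7 / 100.09 = 0.1269 mol
n(gas produced) = (1/1) × 0.1269 = 0.1269 mol
P = nRT/V = 0.1269 × 8.314 × 687 / 0.536 = 1352 kPa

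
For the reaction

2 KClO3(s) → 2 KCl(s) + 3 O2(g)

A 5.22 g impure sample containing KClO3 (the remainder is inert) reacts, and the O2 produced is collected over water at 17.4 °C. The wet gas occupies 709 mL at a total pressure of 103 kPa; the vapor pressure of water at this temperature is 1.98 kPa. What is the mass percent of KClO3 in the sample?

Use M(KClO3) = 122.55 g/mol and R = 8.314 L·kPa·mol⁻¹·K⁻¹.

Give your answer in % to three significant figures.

46.4 %

P(O2) = 103 − 1.98 = 101.0 kPa
n(O2) = PV/RT = (101.0 × 0.7090) / (8.314 × 290.55) = 0.02964 mol
n(KClO3) = (2/3) × 0.02964 = 0.01976 mol
m(KClO3) = 0.01976 × 122.55 = 2.422 g
%KClO3 = 2.422 / 5.22 × 100 = 46.40%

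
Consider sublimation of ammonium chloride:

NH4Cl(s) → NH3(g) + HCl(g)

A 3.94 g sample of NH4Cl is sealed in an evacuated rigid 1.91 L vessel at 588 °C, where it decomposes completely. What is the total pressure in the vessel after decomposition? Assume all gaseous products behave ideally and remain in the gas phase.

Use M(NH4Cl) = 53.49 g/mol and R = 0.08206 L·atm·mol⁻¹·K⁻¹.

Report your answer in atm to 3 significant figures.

n(NH4Cl) = 3.94 / 53.49 = 0.07366 mol
n(gas produced) = (2/1) × 0.07366 = 0.1473 mol
P = nRT/V = 0.1473 × 0.08206 × 861.15 / 1.91 = 5.450 atm

5.45 atm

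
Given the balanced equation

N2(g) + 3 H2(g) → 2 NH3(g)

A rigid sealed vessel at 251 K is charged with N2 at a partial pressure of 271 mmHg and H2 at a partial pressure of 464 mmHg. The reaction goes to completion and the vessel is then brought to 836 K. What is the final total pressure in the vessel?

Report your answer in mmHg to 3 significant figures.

With V and T fixed, P_i ∝ n_i, so the mole ratios apply directly to partial pressures at 251 K.
P(H2) required for 271 mmHg of N2 = (3/1) × 271 = 813.0 mmHg; available 464 mmHg, so H2 is limiting.
P(N2) remaining = 271 − (1/3) × 464 = 116.3 mmHg
P(gaseous products) = (2)/3 × 464 = 309.3 mmHg
P_total at 251 K = 116.3 + 309.3 = 425.6 mmHg
Scaling to 836 K: P = 425.6 × 836/251 = 1418 mmHg

1420 mmHg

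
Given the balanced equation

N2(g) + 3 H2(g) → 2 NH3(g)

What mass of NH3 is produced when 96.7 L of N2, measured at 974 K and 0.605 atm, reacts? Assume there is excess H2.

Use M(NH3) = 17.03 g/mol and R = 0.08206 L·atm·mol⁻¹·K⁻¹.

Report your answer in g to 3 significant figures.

n(N2) = PV/RT = (0.605 × 96.7) / (0.08206 × 974) = 0.7320 mol
n(NH3) = (2/1) × 0.7320 = 1.464 mol
m(NH3) = 1.464 × 17.03 = 24.93 g

24.9 g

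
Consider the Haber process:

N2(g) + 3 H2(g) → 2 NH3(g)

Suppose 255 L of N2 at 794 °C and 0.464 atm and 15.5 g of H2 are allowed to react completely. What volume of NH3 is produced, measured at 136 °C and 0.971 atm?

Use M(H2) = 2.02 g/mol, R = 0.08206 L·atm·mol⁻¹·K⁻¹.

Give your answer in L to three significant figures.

n(N2) = PV/RT = (0.464 × 255) / (0.08206 × 1067.15) = 1.351 mol
n(H2) = 15.5 / 2.02 = 7.673 mol
For 1.351 mol N2, stoichiometry requires (3/1) × 1.351 = 4.053 mol H2; 7.673 mol is available, so N2 is limiting.
n(NH3) = (2/1) × 1.351 = 2.702 mol
V(NH3) = nRT/P = 2.702 × 0.08206 × 409.15 / 0.971 = 93.43 L

93.4 L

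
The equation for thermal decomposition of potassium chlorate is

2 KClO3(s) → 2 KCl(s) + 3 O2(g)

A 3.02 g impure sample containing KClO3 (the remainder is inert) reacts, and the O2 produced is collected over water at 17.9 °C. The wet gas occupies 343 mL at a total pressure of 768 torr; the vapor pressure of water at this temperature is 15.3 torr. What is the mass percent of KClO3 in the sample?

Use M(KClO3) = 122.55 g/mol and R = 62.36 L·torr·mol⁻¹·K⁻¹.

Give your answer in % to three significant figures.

P(O2) = 768 − 15.3 = 752.7 torr
n(O2) = PV/RT = (752.7 × 0.3430) / (62.36 × 291.05) = 0.01422 mol
n(KClO3) = (2/3) × 0.01422 = 0.009480 mol
m(KClO3) = 0.009480 × 122.55 = 1.162 g
%KClO3 = 1.162 / 3.02 × 100 = 38.48%

38.5 %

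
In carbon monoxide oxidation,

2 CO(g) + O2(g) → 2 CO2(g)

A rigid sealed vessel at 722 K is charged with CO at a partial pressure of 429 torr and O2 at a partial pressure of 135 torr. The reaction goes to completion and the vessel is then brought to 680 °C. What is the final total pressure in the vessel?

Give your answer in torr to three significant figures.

At constant V, partial pressures at 722 K are proportional to moles, so apply stoichiometry directly to pressures.
P(O2) required for 429 torr of CO = (1/2) × 429 = 214.5 torr; available 135 torr, so O2 is limiting.
P(CO) remaining = 429 − (2/1) × 135 = 159.0 torr
P(gaseous products) = (2)/1 × 135 = 270.0 torr
P_total at 722 K = 159.0 + 270.0 = 429.0 torr
Scaling to 680 °C: P = 429.0 × 953.15/722 = 566.3 torr

566 torr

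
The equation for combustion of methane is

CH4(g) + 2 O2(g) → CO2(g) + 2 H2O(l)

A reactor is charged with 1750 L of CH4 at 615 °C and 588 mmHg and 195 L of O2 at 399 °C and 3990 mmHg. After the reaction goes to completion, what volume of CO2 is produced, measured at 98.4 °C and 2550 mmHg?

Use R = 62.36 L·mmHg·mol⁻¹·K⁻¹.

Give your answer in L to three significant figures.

n(CH4) = PV/RT = (588 × 1750) / (62.36 × 888.15) = 18.58 mol
n(O2) = PV/RT = (3990 × 195) / (62.36 × 672.15) = 18.56 mol
For 18.58 mol CH4, stoichiometry requires (2/1) × 18.58 = 37.16 mol O2; 18.56 mol is available, so O2 is limiting.
n(CO2) = (1/2) × 18.56 = 9.280 mol
V(CO2) = nRT/P = 9.280 × 62.36 × 371.55 / 2550 = 84.32 L

84.3 L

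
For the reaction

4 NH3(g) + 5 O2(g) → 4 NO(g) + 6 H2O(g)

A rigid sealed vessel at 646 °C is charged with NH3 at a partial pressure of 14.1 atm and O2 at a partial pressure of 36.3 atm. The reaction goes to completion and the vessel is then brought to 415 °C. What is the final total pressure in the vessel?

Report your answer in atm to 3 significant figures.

With V and T fixed, P_i ∝ n_i, so the mole ratios apply directly to partial pressures at 646 °C.
P(O2) required for 14.1 atm of NH3 = (5/4) × 14.1 = 17.62 atm; available 36.3 atm, so NH3 is limiting.
P(O2) remaining = 36.3 − (5/4) × 14.1 = 18.67 atm
P(gaseous products) = (4+6)/4 × 14.1 = 35.25 atm
P_total at 646 °C = 18.67 + 35.25 = 53.92 atm
Scaling to 415 °C: P = 53.92 × 688.15/919.15 = 40.37 atm

40.4 atm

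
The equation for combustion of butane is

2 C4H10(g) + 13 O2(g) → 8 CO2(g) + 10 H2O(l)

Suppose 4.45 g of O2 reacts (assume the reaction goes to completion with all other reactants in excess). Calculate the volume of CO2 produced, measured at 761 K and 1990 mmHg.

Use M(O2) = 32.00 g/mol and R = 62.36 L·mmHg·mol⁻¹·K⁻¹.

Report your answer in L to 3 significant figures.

n(O2) = 4.450 / 32.00 = 0.1391 mol
n(CO2) = (8/13) × 0.1391 = 0.08560 mol
V = nRT/P = 0.08560 × 62.36 × 761 / 1990 = 2.041 L

2.04 L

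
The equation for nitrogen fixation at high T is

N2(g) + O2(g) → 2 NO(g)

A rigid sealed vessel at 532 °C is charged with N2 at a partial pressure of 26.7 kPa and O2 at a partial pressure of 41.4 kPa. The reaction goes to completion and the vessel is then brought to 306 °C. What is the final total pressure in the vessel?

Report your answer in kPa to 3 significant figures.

At constant V, partial pressures at 532 °C are proportional to moles, so apply stoichiometry directly to pressures.
P(O2) required for 26.7 kPa of N2 = (1/1) × 26.7 = 26.70 kPa; available 41.4 kPa, so N2 is limiting.
P(O2) remaining = 41.4 − (1/1) × 26.7 = 14.70 kPa
P(gaseous products) = (2)/1 × 26.7 = 53.40 kPa
P_total at 532 °C = 14.70 + 53.40 = 68.10 kPa
Scaling to 306 °C: P = 68.10 × 579.15/805.15 = 48.98 kPa

49.0 kPa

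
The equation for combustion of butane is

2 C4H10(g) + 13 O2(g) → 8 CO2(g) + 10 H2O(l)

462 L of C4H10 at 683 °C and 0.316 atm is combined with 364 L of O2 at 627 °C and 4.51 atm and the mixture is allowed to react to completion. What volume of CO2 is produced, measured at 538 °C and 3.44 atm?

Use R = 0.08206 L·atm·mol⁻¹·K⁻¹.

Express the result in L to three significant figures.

144 L

n(C4H10) = PV/RT = (0.316 × 462) / (0.08206 × 956.15) = 1.861 mol
n(O2) = PV/RT = (4.51 × 364) / (0.08206 × 900.15) = 22.22 mol
For 1.861 mol C4H10, stoichiometry requires (13/2) × 1.861 = 12.10 mol O2; 22.22 mol is available, so C4H10 is limiting.
n(CO2) = (8/2) × 1.861 = 7.444 mol
V(CO2) = nRT/P = 7.444 × 0.08206 × 811.15 / 3.44 = 144.0 L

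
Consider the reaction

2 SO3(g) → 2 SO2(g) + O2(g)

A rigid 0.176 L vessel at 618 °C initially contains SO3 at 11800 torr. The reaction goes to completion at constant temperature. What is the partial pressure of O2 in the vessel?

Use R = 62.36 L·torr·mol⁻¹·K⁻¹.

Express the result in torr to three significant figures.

5900 torr

n(SO3)₀ = PV/RT = (11800 × 0.176) / (62.36 × 891.15) = 0.03737 mol
n(O2) = (1/2) × 0.03737 = 0.01869 mol
P(O2) = nRT/V = 0.01869 × 62.36 × 891.15 / 0.176 = 5901 torr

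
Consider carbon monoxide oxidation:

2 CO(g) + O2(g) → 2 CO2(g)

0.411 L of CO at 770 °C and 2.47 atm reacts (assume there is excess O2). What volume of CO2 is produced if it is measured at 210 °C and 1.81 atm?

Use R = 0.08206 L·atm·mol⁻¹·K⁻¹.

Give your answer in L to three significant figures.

0.260 L

n(CO) = PV/RT = (2.47 × 0.411) / (0.08206 × 1043.15) = 0.01186 mol
n(CO2) = (2/2) × 0.01186 = 0.01186 mol
V = nRT/P = 0.01186 × 0.08206 × 483.15 / 1.81 = 0.2598 L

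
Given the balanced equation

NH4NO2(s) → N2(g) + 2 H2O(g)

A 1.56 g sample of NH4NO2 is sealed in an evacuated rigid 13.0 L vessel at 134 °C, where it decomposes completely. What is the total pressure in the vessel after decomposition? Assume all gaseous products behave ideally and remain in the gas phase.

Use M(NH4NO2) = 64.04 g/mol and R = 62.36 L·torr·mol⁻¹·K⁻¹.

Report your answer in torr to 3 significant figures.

143 torr

n(NH4NO2) = 1.56 / 64.04 = 0.02436 mol
n(gas produced) = (3/1) × 0.02436 = 0.07308 mol
P = nRT/V = 0.07308 × 62.36 × 407.15 / 13.0 = 142.7 torr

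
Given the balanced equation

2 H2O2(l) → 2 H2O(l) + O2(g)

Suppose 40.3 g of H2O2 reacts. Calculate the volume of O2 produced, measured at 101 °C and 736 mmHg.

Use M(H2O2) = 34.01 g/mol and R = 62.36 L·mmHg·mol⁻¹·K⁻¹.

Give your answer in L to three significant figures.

n(H2O2) = 40.30 / 34.01 = 1.185 mol
n(O2) = (1/2) × 1.185 = 0.5925 mol
V = nRT/P = 0.5925 × 62.36 × 374.15 / 736 = 18.78 L

18.8 L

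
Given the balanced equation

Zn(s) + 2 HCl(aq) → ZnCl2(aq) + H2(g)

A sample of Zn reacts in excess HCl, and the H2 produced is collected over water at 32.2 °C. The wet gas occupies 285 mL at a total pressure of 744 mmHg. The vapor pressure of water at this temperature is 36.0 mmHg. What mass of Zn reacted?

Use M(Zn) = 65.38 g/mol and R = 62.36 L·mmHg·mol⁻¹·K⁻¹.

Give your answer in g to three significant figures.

0.693 g

P(H2) = 744 − 36.0 = 708.0 mmHg
n(H2) = PV/RT = (708.0 × 0.2850) / (62.36 × 305.35) = 0.01060 mol
n(Zn) = (1/1) × 0.01060 = 0.01060 mol
m(Zn) = 0.01060 × 65.38 = 0.6930 g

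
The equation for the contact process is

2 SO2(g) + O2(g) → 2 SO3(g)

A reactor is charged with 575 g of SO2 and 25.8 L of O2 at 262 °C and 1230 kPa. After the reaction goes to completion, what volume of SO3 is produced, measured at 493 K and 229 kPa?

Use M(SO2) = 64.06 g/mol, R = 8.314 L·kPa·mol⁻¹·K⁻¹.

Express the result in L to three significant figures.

161 L

n(SO2) = 575 / 64.06 = 8.976 mol
n(O2) = PV/RT = (1230 × 25.8) / (8.314 × 535.15) = 7.132 mol
For 8.976 mol SO2, stoichiometry requires (1/2) × 8.976 = 4.488 mol O2; 7.132 mol is available, so SO2 is limiting.
n(SO3) = (2/2) × 8.976 = 8.976 mol
V(SO3) = nRT/P = 8.976 × 8.314 × 493 / 229 = 160.7 L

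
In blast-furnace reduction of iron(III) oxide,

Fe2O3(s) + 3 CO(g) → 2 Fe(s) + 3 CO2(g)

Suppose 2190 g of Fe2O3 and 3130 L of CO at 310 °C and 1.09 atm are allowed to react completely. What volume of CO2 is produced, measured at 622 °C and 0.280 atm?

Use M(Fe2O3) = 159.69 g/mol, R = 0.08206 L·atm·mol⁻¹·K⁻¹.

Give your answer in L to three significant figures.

n(Fe2O3) = 2190 / 159.69 = 13.71 mol
n(CO) = PV/RT = (1.09 × 3130) / (0.08206 × 583.15) = 71.29 mol
For 13.71 mol Fe2O3, stoichiometry requires (3/1) × 13.71 = 41.13 mol CO; 71.29 mol is available, so Fe2O3 is limiting.
n(CO2) = (3/1) × 13.71 = 41.13 mol
V(CO2) = nRT/P = 41.13 × 0.08206 × 895.15 / 0.280 = 10790 L

10800 L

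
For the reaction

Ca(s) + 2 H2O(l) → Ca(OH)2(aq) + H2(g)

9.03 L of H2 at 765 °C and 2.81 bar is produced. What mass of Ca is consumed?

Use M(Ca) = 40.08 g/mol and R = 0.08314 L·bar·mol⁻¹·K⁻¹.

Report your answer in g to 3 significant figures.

11.8 g

n(H2) = PV/RT = (2.81 × 9.03) / (0.08314 × 1038.15) = 0.2940 mol
n(Ca) = (1/1) × 0.2940 = 0.2940 mol
m(Ca) = 0.2940 × 40.08 = 11.78 g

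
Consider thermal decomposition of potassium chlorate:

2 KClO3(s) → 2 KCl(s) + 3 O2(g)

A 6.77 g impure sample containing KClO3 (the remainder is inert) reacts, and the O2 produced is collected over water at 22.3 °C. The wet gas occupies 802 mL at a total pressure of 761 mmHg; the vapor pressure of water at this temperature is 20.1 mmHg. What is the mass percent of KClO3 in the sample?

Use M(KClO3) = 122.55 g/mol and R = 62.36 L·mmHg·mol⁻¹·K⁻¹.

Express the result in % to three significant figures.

P(O2) = 761 − 20.1 = 740.9 mmHg
n(O2) = PV/RT = (740.9 × 0.8020) / (62.36 × 295.45) = 0.03225 mol
n(KClO3) = (2/3) × 0.03225 = 0.02150 mol
m(KClO3) = 0.02150 × 122.55 = 2.635 g
%KClO3 = 2.635 / 6.77 × 100 = 38.92%

38.9 %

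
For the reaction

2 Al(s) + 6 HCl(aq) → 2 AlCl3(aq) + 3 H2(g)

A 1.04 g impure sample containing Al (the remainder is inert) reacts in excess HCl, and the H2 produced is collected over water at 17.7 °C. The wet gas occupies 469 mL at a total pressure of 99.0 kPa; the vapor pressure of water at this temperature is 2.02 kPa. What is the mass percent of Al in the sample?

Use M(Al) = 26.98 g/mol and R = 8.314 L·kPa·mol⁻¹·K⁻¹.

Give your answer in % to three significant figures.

32.5 %

P(H2) = 99.0 − 2.02 = 96.98 kPa
n(H2) = PV/RT = (96.98 × 0.4690) / (8.314 × 290.85) = 0.01881 mol
n(Al) = (2/3) × 0.01881 = 0.01254 mol
m(Al) = 0.01254 × 26.98 = 0.3383 g
%Al = 0.3383 / 1.04 × 100 = 32.53%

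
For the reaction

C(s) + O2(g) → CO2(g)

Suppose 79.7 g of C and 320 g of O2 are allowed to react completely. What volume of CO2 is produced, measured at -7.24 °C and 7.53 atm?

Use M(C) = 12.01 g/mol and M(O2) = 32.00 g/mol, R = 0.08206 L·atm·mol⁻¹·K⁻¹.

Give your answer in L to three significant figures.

n(C) = 79.7 / 12.01 = 6.636 mol
n(O2) = 320 / 32.00 = 10.00 mol
For 6.636 mol C, stoichiometry requires (1/1) × 6.636 = 6.636 mol O2; 10.00 mol is available, so C is limiting.
n(CO2) = (1/1) × 6.636 = 6.636 mol
V(CO2) = nRT/P = 6.636 × 0.08206 × 265.91 / 7.53 = 19.23 L

19.2 L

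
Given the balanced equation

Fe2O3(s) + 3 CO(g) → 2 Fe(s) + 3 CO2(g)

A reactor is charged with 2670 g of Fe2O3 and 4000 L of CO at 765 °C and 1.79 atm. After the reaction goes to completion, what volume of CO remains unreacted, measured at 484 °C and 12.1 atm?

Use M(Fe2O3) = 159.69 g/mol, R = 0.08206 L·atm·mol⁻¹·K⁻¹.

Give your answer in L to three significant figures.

174 L

n(Fe2O3) = 2670 / 159.69 = 16.72 mol
n(CO) = PV/RT = (1.79 × 4000) / (0.08206 × 1038.15) = 84.05 mol
For 16.72 mol Fe2O3, stoichiometry requires (3/1) × 16.72 = 50.16 mol CO; 84.05 mol is available, so Fe2O3 is limiting.
n(CO) consumed = (3/1) × 16.72 = 50.16 mol; remaining = 84.05 − 50.16 = 33.89 mol
V(CO) = nRT/P = 33.89 × 0.08206 × 757.15 / 12.1 = 174.0 L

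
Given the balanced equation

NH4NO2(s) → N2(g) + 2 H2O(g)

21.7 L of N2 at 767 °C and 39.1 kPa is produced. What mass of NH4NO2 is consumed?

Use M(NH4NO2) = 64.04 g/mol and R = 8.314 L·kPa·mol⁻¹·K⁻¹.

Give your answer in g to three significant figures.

6.28 g

n(N2) = PV/RT = (39.1 × 21.7) / (8.314 × 1040.15) = 0.09811 mol
n(NH4NO2) = (1/1) × 0.09811 = 0.09811 mol
m(NH4NO2) = 0.09811 × 64.04 = 6.283 g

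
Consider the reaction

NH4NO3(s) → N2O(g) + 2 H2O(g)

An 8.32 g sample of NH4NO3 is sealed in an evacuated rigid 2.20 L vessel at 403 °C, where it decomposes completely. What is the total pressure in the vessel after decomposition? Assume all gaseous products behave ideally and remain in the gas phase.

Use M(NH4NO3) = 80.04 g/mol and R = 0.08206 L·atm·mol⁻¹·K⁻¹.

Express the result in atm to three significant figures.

7.86 atm

n(NH4NO3) = 8.32 / 80.04 = 0.1039 mol
n(gas produced) = (3/1) × 0.1039 = 0.3117 mol
P = nRT/V = 0.3117 × 0.08206 × 676.15 / 2.20 = 7.861 atm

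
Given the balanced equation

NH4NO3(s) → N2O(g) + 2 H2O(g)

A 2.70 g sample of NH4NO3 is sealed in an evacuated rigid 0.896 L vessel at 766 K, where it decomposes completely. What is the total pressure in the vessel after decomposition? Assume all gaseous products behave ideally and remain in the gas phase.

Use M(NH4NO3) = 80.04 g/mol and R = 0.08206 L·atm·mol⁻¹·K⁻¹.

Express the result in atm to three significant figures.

7.10 atm

n(NH4NO3) = 2.70 / 80.04 = 0.03373 mol
n(gas produced) = (3/1) × 0.03373 = 0.1012 mol
P = nRT/V = 0.1012 × 0.08206 × 766 / 0.896 = 7.100 atm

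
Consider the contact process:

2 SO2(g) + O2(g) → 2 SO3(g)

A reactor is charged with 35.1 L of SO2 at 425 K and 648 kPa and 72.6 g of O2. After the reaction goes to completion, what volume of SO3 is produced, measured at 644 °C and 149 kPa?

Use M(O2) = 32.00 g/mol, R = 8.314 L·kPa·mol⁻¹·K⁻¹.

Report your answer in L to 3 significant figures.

232 L

n(SO2) = PV/RT = (648 × 35.1) / (8.314 × 425) = 6.437 mol
n(O2) = 72.6 / 32.00 = 2.269 mol
For 6.437 mol SO2, stoichiometry requires (1/2) × 6.437 = 3.219 mol O2; 2.269 mol is available, so O2 is limiting.
n(SO3) = (2/1) × 2.269 = 4.538 mol
V(SO3) = nRT/P = 4.538 × 8.314 × 917.15 / 149 = 232.2 L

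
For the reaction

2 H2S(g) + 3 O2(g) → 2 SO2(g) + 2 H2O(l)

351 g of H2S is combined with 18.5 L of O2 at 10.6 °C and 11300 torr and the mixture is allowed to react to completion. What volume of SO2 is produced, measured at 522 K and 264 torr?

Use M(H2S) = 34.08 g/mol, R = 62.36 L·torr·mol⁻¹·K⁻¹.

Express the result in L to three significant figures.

971 L

n(H2S) = 351 / 34.08 = 10.30 mol
n(O2) = PV/RT = (11300 × 18.5) / (62.36 × 283.75) = 11.81 mol
For 10.30 mol H2S, stoichiometry requires (3/2) × 10.30 = 15.45 mol O2; 11.81 mol is available, so O2 is limiting.
n(SO2) = (2/3) × 11.81 = 7.873 mol
V(SO2) = nRT/P = 7.873 × 62.36 × 522 / 264 = 970.8 L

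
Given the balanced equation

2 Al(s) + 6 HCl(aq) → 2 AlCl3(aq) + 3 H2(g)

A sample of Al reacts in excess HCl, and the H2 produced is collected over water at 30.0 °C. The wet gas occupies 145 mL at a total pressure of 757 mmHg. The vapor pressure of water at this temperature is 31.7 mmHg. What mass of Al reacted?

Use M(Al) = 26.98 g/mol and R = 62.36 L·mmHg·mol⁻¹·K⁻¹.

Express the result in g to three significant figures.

P(H2) = 757 − 31.7 = 725.3 mmHg
n(H2) = PV/RT = (725.3 × 0.1450) / (62.36 × 303.15) = 0.005563 mol
n(Al) = (2/3) × 0.005563 = 0.003709 mol
m(Al) = 0.003709 × 26.98 = 0.1001 g

0.100 g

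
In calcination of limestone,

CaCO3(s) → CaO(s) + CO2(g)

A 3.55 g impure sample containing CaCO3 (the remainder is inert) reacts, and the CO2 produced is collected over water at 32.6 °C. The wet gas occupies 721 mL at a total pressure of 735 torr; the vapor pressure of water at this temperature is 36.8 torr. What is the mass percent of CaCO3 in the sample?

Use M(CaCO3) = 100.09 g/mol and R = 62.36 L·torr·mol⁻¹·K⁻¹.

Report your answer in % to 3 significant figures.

P(CO2) = 735 − 36.8 = 698.2 torr
n(CO2) = PV/RT = (698.2 × 0.7210) / (62.36 × 305.75) = 0.02640 mol
n(CaCO3) = (1/1) × 0.02640 = 0.02640 mol
m(CaCO3) = 0.02640 × 100.09 = 2.642 g
%CaCO3 = 2.642 / 3.55 × 100 = 74.42%

74.4 %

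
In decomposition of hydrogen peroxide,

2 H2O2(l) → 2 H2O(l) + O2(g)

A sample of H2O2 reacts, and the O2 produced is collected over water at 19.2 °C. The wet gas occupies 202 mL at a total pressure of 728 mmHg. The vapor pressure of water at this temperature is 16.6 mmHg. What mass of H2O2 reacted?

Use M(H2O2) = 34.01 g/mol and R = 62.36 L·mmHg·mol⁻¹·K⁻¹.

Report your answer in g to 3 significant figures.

0.536 g

P(O2) = 728 − 16.6 = 711.4 mmHg
n(O2) = PV/RT = (711.4 × 0.2020) / (62.36 × 292.35) = 0.007882 mol
n(H2O2) = (2/1) × 0.007882 = 0.01576 mol
m(H2O2) = 0.01576 × 34.01 = 0.5360 g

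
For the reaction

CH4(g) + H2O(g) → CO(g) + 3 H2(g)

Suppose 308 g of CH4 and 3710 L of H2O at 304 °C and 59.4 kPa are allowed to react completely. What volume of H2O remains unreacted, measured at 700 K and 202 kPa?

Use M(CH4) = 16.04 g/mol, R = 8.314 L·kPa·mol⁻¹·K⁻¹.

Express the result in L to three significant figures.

770 L

n(CH4) = 308 / 16.04 = 19.20 mol
n(H2O) = PV/RT = (59.4 × 3710) / (8.314 × 577.15) = 45.93 mol
For 19.20 mol CH4, stoichiometry requires (1/1) × 19.20 = 19.20 mol H2O; 45.93 mol is available, so CH4 is limiting.
n(H2O) consumed = (1/1) × 19.20 = 19.20 mol; remaining = 45.93 − 19.20 = 26.73 mol
V(H2O) = nRT/P = 26.73 × 8.314 × 700 / 202 = 770.1 L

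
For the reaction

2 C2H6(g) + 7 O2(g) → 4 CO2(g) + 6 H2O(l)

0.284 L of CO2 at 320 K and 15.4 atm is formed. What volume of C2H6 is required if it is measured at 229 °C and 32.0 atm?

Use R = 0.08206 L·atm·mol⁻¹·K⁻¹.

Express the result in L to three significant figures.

n(CO2) = PV/RT = (15.4 × 0.284) / (0.08206 × 320) = 0.1666 mol
n(C2H6) = (2/4) × 0.1666 = 0.08330 mol
V = nRT/P = 0.08330 × 0.08206 × 502.15 / 32.0 = 0.1073 L

0.107 L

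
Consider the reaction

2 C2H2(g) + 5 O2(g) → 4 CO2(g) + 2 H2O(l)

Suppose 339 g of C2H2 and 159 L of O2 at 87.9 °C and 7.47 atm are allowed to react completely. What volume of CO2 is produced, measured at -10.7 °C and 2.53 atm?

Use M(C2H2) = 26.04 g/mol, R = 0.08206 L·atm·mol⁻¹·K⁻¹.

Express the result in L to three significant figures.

222 L

n(C2H2) = 339 / 26.04 = 13.02 mol
n(O2) = PV/RT = (7.47 × 159) / (0.08206 × 361.05) = 40.09 mol
For 13.02 mol C2H2, stoichiometry requires (5/2) × 13.02 = 32.55 mol O2; 40.09 mol is available, so C2H2 is limiting.
n(CO2) = (4/2) × 13.02 = 26.04 mol
V(CO2) = nRT/P = 26.04 × 0.08206 × 262.45 / 2.53 = 221.7 L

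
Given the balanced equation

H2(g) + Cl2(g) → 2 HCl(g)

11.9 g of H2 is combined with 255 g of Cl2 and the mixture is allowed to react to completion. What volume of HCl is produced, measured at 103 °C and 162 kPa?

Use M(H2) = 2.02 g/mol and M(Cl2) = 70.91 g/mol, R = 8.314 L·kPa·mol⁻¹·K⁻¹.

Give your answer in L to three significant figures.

139 L

n(H2) = 11.9 / 2.02 = 5.891 mol
n(Cl2) = 255 / 70.91 = 3.596 mol
For 5.891 mol H2, stoichiometry requires (1/1) × 5.891 = 5.891 mol Cl2; 3.596 mol is available, so Cl2 is limiting.
n(HCl) = (2/1) × 3.596 = 7.192 mol
V(HCl) = nRT/P = 7.192 × 8.314 × 376.15 / 162 = 138.8 L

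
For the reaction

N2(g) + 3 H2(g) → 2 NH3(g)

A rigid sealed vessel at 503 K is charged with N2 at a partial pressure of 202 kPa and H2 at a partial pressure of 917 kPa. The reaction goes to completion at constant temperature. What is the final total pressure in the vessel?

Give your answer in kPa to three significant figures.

With V and T fixed, P_i ∝ n_i, so the mole ratios apply directly to partial pressures at 503 K.
P(H2) required for 202 kPa of N2 = (3/1) × 202 = 606.0 kPa; available 917 kPa, so N2 is limiting.
P(H2) remaining = 917 − (3/1) × 202 = 311.0 kPa
P(gaseous products) = (2)/1 × 202 = 404.0 kPa
P_total at 503 K = 311.0 + 404.0 = 715.0 kPa

715 kPa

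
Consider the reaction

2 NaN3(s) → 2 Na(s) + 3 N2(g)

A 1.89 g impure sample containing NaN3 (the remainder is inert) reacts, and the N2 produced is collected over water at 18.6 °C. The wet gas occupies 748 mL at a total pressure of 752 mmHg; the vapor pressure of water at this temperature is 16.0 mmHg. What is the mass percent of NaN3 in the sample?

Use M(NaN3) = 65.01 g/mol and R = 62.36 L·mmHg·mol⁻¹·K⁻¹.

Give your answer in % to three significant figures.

P(N2) = 752 − 16.0 = 736.0 mmHg
n(N2) = PV/RT = (736.0 × 0.7480) / (62.36 × 291.75) = 0.03026 mol
n(NaN3) = (2/3) × 0.03026 = 0.02017 mol
m(NaN3) = 0.02017 × 65.01 = 1.311 g
%NaN3 = 1.311 / 1.89 × 100 = 69.37%

69.4 %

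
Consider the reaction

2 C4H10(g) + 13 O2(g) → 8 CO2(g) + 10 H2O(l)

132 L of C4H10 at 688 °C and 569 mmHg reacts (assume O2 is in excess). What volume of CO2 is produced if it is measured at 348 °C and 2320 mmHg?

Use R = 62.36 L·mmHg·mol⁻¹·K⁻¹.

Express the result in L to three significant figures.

n(C4H10) = PV/RT = (569 × 132) / (62.36 × 961.15) = 1.253 mol
n(CO2) = (8/2) × 1.253 = 5.012 mol
V = nRT/P = 5.012 × 62.36 × 621.15 / 2320 = 83.68 L

83.7 L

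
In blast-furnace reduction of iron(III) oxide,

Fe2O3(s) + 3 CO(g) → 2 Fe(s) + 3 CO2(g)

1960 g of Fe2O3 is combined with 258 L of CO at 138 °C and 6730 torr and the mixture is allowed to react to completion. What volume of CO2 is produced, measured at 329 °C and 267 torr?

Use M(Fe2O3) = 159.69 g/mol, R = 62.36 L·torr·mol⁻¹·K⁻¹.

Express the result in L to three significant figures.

5180 L

n(Fe2O3) = 1960 / 159.69 = 12.27 mol
n(CO) = PV/RT = (6730 × 258) / (62.36 × 411.15) = 67.72 mol
For 12.27 mol Fe2O3, stoichiometry requires (3/1) × 12.27 = 36.81 mol CO; 67.72 mol is available, so Fe2O3 is limiting.
n(CO2) = (3/1) × 12.27 = 36.81 mol
V(CO2) = nRT/P = 36.81 × 62.36 × 602.15 / 267 = 5177 L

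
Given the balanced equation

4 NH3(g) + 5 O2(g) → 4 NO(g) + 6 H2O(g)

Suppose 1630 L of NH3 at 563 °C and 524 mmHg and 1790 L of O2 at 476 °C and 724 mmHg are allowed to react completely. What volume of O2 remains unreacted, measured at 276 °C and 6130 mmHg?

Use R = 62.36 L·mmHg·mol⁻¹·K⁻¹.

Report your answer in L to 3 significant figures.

n(NH3) = PV/RT = (524 × 1630) / (62.36 × 836.15) = 16.38 mol
n(O2) = PV/RT = (724 × 1790) / (62.36 × 749.15) = 27.74 mol
For 16.38 mol NH3, stoichiometry requires (5/4) × 16.38 = 20.47 mol O2; 27.74 mol is available, so NH3 is limiting.
n(O2) consumed = (5/4) × 16.38 = 20.47 mol; remaining = 27.74 − 20.47 = 7.270 mol
V(O2) = nRT/P = 7.270 × 62.36 × 549.15 / 6130 = 40.61 L

40.6 L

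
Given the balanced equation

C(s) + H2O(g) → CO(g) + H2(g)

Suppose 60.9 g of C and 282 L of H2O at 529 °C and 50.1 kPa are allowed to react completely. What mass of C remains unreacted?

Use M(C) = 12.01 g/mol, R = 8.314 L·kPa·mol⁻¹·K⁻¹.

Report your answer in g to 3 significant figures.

n(C) = 60.9 / 12.01 = 5.071 mol
n(H2O) = PV/RT = (50.1 × 282) / (8.314 × 802.15) = 2.118 mol
For 5.071 mol C, stoichiometry requires (1/1) × 5.071 = 5.071 mol H2O; 2.118 mol is available, so H2O is limiting.
n(C) consumed = (1/1) × 2.118 = 2.118 mol; remaining = 5.071 − 2.118 = 2.953 mol
m(C) = 2.953 × 12.01 = 35.47 g

35.5 g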